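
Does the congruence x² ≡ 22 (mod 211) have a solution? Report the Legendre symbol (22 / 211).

-1

Euler's criterion: (22/211) ≡ 22^105 (mod 211).
22^2 ≡ 62 (mod 211)
22^4 ≡ 46 (mod 211)
22^8 ≡ 6 (mod 211)
22^16 ≡ 36 (mod 211)
22^32 ≡ 30 (mod 211)
22^64 ≡ 56 (mod 211)
22^105 = 22^(64+32+8+1) ≡ 210 (mod 211).
Result is 210 ≡ −1, so (22/211) = −1.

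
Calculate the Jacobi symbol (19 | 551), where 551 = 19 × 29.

Reciprocity: 19 ≡ 3 and 551 ≡ 3 (mod 4), so (19/551) = −(551/19).
Reduce top mod 19: now compute (0/19).
Top reduces to 0: gcd > 1, so the symbol is 0.

0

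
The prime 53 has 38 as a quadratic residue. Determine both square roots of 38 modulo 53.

53 ≡ 1 (mod 4), so we find a root by search.
Trying successive values, 12² = 144 ≡ 38 (mod 53). The other root is 53 − 12 = 41.

12, 41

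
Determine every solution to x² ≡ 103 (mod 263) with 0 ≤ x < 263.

Since 263 ≡ 3 (mod 4), a square root of 103 is 103^((263+1)/4) = 103^66 mod 263.
Repeated squaring: 103^2≡89, 103^4≡31, 103^8≡172, 103^16≡128, 103^32≡78, 103^64≡35 (mod 263).
103^66 = 103^(64+2) ≡ 222 (mod 263).
Check: 222² = 49284 ≡ 103 (mod 263). The two roots are 41 and 222.

41, 222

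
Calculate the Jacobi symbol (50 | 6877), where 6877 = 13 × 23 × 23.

Pull out 2: since 6877 ≡ 5 (mod 8), (2/6877) = -1.
Reciprocity: 25 ≡ 1 and 6877 ≡ 1 (mod 4), so (25/6877) = +(6877/25).
Reduce top mod 25: now compute (2/25).
Pull out 2: since 25 ≡ 1 (mod 8), (2/25) = +1.
Reached (1/25) = 1. Collecting the sign flips along the way, the symbol is -1.

-1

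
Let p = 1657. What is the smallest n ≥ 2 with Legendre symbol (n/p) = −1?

(2/1657) = +1, so 2 is a residue.
(3/1657) = +1, so 3 is a residue.
(4/1657) = +1, so 4 is a residue.
(5/1657) = −1, so 5 is the smallest positive non-residue mod 1657.

5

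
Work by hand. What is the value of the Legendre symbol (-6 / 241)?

First reduce: -6 ≡ 235 (mod 241).
Reciprocity: 235 ≡ 3 and 241 ≡ 1 (mod 4), so (235/241) = +(241/235).
Reduce top mod 235: now compute (6/235).
Pull out 2: since 235 ≡ 3 (mod 8), (2/235) = -1.
Reciprocity: 3 ≡ 3 and 235 ≡ 3 (mod 4), so (3/235) = −(235/3).
Reduce top mod 3: now compute (1/3).
Reached (1/3) = 1. Collecting the sign flips along the way, the symbol is +1.

1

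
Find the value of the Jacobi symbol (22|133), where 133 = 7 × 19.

Pull out 2: since 133 ≡ 5 (mod 8), (2/133) = -1.
Reciprocity: 11 ≡ 3 and 133 ≡ 1 (mod 4), so (11/133) = +(133/11).
Reduce top mod 11: now compute (1/11).
Reached (1/11) = 1. Collecting the sign flips along the way, the symbol is -1.

-1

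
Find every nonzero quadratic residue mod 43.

1,4,6,9,10,11,13,14,15,16,17,21,23,24,25,31,35,36,38,40,41

Square k = 1,…,21 (k and 43−k give the same square):
1²=1, 2²=4, 3²=9, 4²=16, 5²=25, 6²=36, 7²≡6, 8²≡21, 9²≡38, 10²≡14, 11²≡35, 12²≡15, 13²≡40, 14²≡24, 15²≡10, 16²≡41, 17²≡31, 18²≡23, 19²≡17, 20²≡13, 21²≡11 (mod 43).
So the quadratic residues mod 43 are {1, 4, 6, 9, 10, 11, 13, 14, 15, 16, 17, 21, 23, 24, 25, 31, 35, 36, 38, 40, 41}.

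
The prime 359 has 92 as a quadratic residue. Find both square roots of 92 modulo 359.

Since 359 ≡ 3 (mod 4), a square root of 92 is 92^((359+1)/4) = 92^90 mod 359.
Repeated squaring: 92^2≡207, 92^4≡128, 92^8≡229, 92^16≡27, 92^32≡11, 92^64≡121 (mod 359).
92^90 = 92^(64+16+8+2) ≡ 181 (mod 359).
Check: 181² = 32761 ≡ 92 (mod 359). The two roots are 178 and 181.

178, 181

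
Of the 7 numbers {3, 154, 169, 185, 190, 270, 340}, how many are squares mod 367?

(3/367) = -1 → non-residue.
(154/367) = -1 → non-residue.
(169/367) = +1 → QR.
(185/367) = -1 → non-residue.
(190/367) = +1 → QR.
(270/367) = +1 → QR.
(340/367) = +1 → QR.
Total quadratic residues among the 7: 4.

4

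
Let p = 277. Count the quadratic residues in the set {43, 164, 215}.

2

(43/277) = -1 → non-residue.
(164/277) = +1 → QR.
(215/277) = +1 → QR.
Total quadratic residues among the 3: 2.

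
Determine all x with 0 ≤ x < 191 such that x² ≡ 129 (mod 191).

Since 191 ≡ 3 (mod 4), a square root of 129 is 129^((191+1)/4) = 129^48 mod 191.
Repeated squaring: 129^2≡24, 129^4≡3, 129^8≡9, 129^16≡81, 129^32≡67 (mod 191).
129^48 = 129^(32+16) ≡ 79 (mod 191).
Check: 79² = 6241 ≡ 129 (mod 191). The two roots are 79 and 112.

79, 112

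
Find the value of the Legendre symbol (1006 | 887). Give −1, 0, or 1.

First reduce: 1006 ≡ 119 (mod 887).
Reciprocity: 119 ≡ 3 and 887 ≡ 3 (mod 4), so (119/887) = −(887/119).
Reduce top mod 119: now compute (54/119).
Pull out 2: since 119 ≡ 7 (mod 8), (2/119) = +1.
Reciprocity: 27 ≡ 3 and 119 ≡ 3 (mod 4), so (27/119) = −(119/27).
Reduce top mod 27: now compute (11/27).
Reciprocity: 11 ≡ 3 and 27 ≡ 3 (mod 4), so (11/27) = −(27/11).
Reduce top mod 11: now compute (5/11).
Reciprocity: 5 ≡ 1 and 11 ≡ 3 (mod 4), so (5/11) = +(11/5).
Reduce top mod 5: now compute (1/5).
Reached (1/5) = 1. Collecting the sign flips along the way, the symbol is -1.

-1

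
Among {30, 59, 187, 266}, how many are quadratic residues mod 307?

(30/307) = -1 → non-residue.
(59/307) = -1 → non-residue.
(187/307) = +1 → QR.
(266/307) = -1 → non-residue.
Total quadratic residues among the 4: 1.

1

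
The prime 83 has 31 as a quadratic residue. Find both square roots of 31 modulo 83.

23, 60

Since 83 ≡ 3 (mod 4), a square root of 31 is 31^((83+1)/4) = 31^21 mod 83.
Repeated squaring: 31^2≡48, 31^4≡63, 31^8≡68, 31^16≡59 (mod 83).
31^21 = 31^(16+4+1) ≡ 23 (mod 83).
Check: 23² = 529 ≡ 31 (mod 83). The two roots are 23 and 60.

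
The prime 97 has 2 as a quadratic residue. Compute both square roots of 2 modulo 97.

14, 83

97 ≡ 1 (mod 4), so we find a root by search.
Trying successive values, 14² = 196 ≡ 2 (mod 97). The other root is 97 − 14 = 83.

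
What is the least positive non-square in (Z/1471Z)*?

3

(2/1471) = +1, so 2 is a residue.
(3/1471) = −1, so 3 is the smallest positive non-residue mod 1471.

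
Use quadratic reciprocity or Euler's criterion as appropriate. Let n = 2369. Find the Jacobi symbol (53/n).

Reciprocity: 53 ≡ 1 and 2369 ≡ 1 (mod 4), so (53/2369) = +(2369/53).
Reduce top mod 53: now compute (37/53).
Reciprocity: 37 ≡ 1 and 53 ≡ 1 (mod 4), so (37/53) = +(53/37).
Reduce top mod 37: now compute (16/37).
Pull out 2^4: since 37 ≡ 5 (mod 8), (2/37) = -1, so (2/37)^4 = +1.
Reached (1/37) = 1. Collecting the sign flips along the way, the symbol is +1.

1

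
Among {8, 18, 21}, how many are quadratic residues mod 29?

0

(8/29) = -1 → non-residue.
(18/29) = -1 → non-residue.
(21/29) = -1 → non-residue.
Total quadratic residues among the 3: 0.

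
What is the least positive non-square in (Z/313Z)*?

5

(2/313) = +1, so 2 is a residue.
(3/313) = +1, so 3 is a residue.
(4/313) = +1, so 4 is a residue.
(5/313) = −1, so 5 is the smallest positive non-residue mod 313.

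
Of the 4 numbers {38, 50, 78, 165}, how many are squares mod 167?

(38/167) = +1 → QR.
(50/167) = +1 → QR.
(78/167) = -1 → non-residue.
(165/167) = -1 → non-residue.
Total quadratic residues among the 4: 2.

2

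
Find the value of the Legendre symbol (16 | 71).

1

Euler's criterion: (16/71) ≡ 16^35 (mod 71).
16^2 ≡ 43 (mod 71)
16^4 ≡ 3 (mod 71)
16^8 ≡ 9 (mod 71)
16^16 ≡ 10 (mod 71)
16^32 ≡ 29 (mod 71)
16^35 = 16^(32+2+1) ≡ 1 (mod 71).
Result is 1, so (16/71) = 1.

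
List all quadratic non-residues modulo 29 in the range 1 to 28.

2, 3, 8, 10, 11, 12, 14, 15, 17, 18, 19, 21, 26, 27

Square k = 1,…,14 (k and 29−k give the same square):
1²=1, 2²=4, 3²=9, 4²=16, 5²=25, 6²≡7, 7²≡20, 8²≡6, 9²≡23, 10²≡13, 11²≡5, 12²≡28, 13²≡24, 14²≡22 (mod 29).
The residues are {1, 4, 5, 6, 7, 9, 13, 16, 20, 22, 23, 24, 25, 28}; the non-residues are the remaining 14 nonzero classes.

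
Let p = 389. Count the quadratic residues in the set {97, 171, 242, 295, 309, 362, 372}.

(97/389) = +1 → QR.
(171/389) = +1 → QR.
(242/389) = -1 → non-residue.
(295/389) = +1 → QR.
(309/389) = +1 → QR.
(362/389) = -1 → non-residue.
(372/389) = +1 → QR.
Total quadratic residues among the 7: 5.

5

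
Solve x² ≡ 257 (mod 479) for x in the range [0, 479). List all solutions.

89, 390

Since 479 ≡ 3 (mod 4), a square root of 257 is 257^((479+1)/4) = 257^120 mod 479.
Repeated squaring: 257^2≡426, 257^4≡414, 257^8≡393, 257^16≡211, 257^32≡453, 257^64≡197 (mod 479).
257^120 = 257^(64+32+16+8) ≡ 89 (mod 479).
Check: 89² = 7921 ≡ 257 (mod 479). The two roots are 89 and 390.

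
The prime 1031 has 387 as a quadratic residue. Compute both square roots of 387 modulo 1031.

Since 1031 ≡ 3 (mod 4), a square root of 387 is 387^((1031+1)/4) = 387^258 mod 1031.
Repeated squaring: 387^2≡274, 387^4≡844, 387^8≡946, 387^16≡8, 387^32≡64, 387^64≡1003, 387^128≡784, 387^256≡180 (mod 1031).
387^258 = 387^(256+2) ≡ 863 (mod 1031).
Check: 863² = 744769 ≡ 387 (mod 1031). The two roots are 168 and 863.

168, 863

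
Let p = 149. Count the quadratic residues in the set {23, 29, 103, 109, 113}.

(23/149) = -1 → non-residue.
(29/149) = +1 → QR.
(103/149) = +1 → QR.
(109/149) = -1 → non-residue.
(113/149) = +1 → QR.
Total quadratic residues among the 5: 3.

3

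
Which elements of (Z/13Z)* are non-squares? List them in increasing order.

2 5 6 7 8 11

Square k = 1,…,6 (k and 13−k give the same square):
1²=1, 2²=4, 3²=9, 4²≡3, 5²≡12, 6²≡10 (mod 13).
The residues are {1, 3, 4, 9, 10, 12}; the non-residues are the remaining 6 nonzero classes.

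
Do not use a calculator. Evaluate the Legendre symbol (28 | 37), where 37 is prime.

Euler's criterion: (28/37) ≡ 28^18 (mod 37).
28^2 ≡ 7 (mod 37)
28^4 ≡ 12 (mod 37)
28^8 ≡ 33 (mod 37)
28^16 ≡ 16 (mod 37)
28^18 = 28^(16+2) ≡ 1 (mod 37).
Result is 1, so (28/37) = 1.

1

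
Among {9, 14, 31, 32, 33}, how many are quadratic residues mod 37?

(9/37) = +1 → QR.
(14/37) = -1 → non-residue.
(31/37) = -1 → non-residue.
(32/37) = -1 → non-residue.
(33/37) = +1 → QR.
Total quadratic residues among the 5: 2.

2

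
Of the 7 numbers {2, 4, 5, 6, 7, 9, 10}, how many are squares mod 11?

3

(2/11) = -1 → non-residue.
(4/11) = +1 → QR.
(5/11) = +1 → QR.
(6/11) = -1 → non-residue.
(7/11) = -1 → non-residue.
(9/11) = +1 → QR.
(10/11) = -1 → non-residue.
Total quadratic residues among the 7: 3.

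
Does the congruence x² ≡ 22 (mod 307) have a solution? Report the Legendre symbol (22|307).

Pull out 2: since 307 ≡ 3 (mod 8), (2/307) = -1.
Reciprocity: 11 ≡ 3 and 307 ≡ 3 (mod 4), so (11/307) = −(307/11).
Reduce top mod 11: now compute (10/11).
Pull out 2: since 11 ≡ 3 (mod 8), (2/11) = -1.
Reciprocity: 5 ≡ 1 and 11 ≡ 3 (mod 4), so (5/11) = +(11/5).
Reduce top mod 5: now compute (1/5).
Reached (1/5) = 1. Collecting the sign flips along the way, the symbol is -1.

-1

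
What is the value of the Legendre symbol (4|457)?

1

Euler's criterion: (4/457) ≡ 4^228 (mod 457).
4^2 ≡ 16 (mod 457)
4^4 ≡ 256 (mod 457)
4^8 ≡ 185 (mod 457)
4^16 ≡ 407 (mod 457)
4^32 ≡ 215 (mod 457)
4^64 ≡ 68 (mod 457)
4^128 ≡ 54 (mod 457)
4^228 = 4^(128+64+32+4) ≡ 1 (mod 457).
Result is 1, so (4/457) = 1.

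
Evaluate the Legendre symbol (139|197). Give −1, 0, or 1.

-1

Reciprocity: 139 ≡ 3 and 197 ≡ 1 (mod 4), so (139/197) = +(197/139).
Reduce top mod 139: now compute (58/139).
Pull out 2: since 139 ≡ 3 (mod 8), (2/139) = -1.
Reciprocity: 29 ≡ 1 and 139 ≡ 3 (mod 4), so (29/139) = +(139/29).
Reduce top mod 29: now compute (23/29).
Reciprocity: 23 ≡ 3 and 29 ≡ 1 (mod 4), so (23/29) = +(29/23).
Reduce top mod 23: now compute (6/23).
Pull out 2: since 23 ≡ 7 (mod 8), (2/23) = +1.
Reciprocity: 3 ≡ 3 and 23 ≡ 3 (mod 4), so (3/23) = −(23/3).
Reduce top mod 3: now compute (2/3).
Pull out 2: since 3 ≡ 3 (mod 8), (2/3) = -1.
Reached (1/3) = 1. Collecting the sign flips along the way, the symbol is -1.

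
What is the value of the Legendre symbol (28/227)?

1

Euler's criterion: (28/227) ≡ 28^113 (mod 227).
28^2 ≡ 103 (mod 227)
28^4 ≡ 167 (mod 227)
28^8 ≡ 195 (mod 227)
28^16 ≡ 116 (mod 227)
28^32 ≡ 63 (mod 227)
28^64 ≡ 110 (mod 227)
28^113 = 28^(64+32+16+1) ≡ 1 (mod 227).
Result is 1, so (28/227) = 1.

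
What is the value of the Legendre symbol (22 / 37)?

-1

Euler's criterion: (22/37) ≡ 22^18 (mod 37).
22^2 ≡ 3 (mod 37)
22^4 ≡ 9 (mod 37)
22^8 ≡ 7 (mod 37)
22^16 ≡ 12 (mod 37)
22^18 = 22^(16+2) ≡ 36 (mod 37).
Result is 36 ≡ −1, so (22/37) = −1.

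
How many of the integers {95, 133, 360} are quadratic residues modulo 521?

2

(95/521) = -1 → non-residue.
(133/521) = +1 → QR.
(360/521) = +1 → QR.
Total quadratic residues among the 3: 2.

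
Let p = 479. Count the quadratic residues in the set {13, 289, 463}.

(13/479) = -1 → non-residue.
(289/479) = +1 → QR.
(463/479) = -1 → non-residue.
Total quadratic residues among the 3: 1.

1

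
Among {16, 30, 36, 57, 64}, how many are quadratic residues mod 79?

(16/79) = +1 → QR.
(30/79) = -1 → non-residue.
(36/79) = +1 → QR.
(57/79) = -1 → non-residue.
(64/79) = +1 → QR.
Total quadratic residues among the 5: 3.

3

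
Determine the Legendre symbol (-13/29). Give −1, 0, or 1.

1

Euler's criterion: (-13/29) ≡ 16^14 (mod 29).
16^2 ≡ 24 (mod 29)
16^4 ≡ 25 (mod 29)
16^8 ≡ 16 (mod 29)
16^14 = 16^(8+4+2) ≡ 1 (mod 29).
Result is 1, so (-13/29) = 1.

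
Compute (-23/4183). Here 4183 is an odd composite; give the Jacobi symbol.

-1

First reduce: -23 ≡ 4160 (mod 4183).
Pull out 2^6: since 4183 ≡ 7 (mod 8), (2/4183) = +1, so (2/4183)^6 = +1.
Reciprocity: 65 ≡ 1 and 4183 ≡ 3 (mod 4), so (65/4183) = +(4183/65).
Reduce top mod 65: now compute (23/65).
Reciprocity: 23 ≡ 3 and 65 ≡ 1 (mod 4), so (23/65) = +(65/23).
Reduce top mod 23: now compute (19/23).
Reciprocity: 19 ≡ 3 and 23 ≡ 3 (mod 4), so (19/23) = −(23/19).
Reduce top mod 19: now compute (4/19).
Pull out 2^2: since 19 ≡ 3 (mod 8), (2/19) = -1, so (2/19)^2 = +1.
Reached (1/19) = 1. Collecting the sign flips along the way, the symbol is -1.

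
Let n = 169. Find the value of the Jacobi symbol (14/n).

1

Pull out 2: since 169 ≡ 1 (mod 8), (2/169) = +1.
Reciprocity: 7 ≡ 3 and 169 ≡ 1 (mod 4), so (7/169) = +(169/7).
Reduce top mod 7: now compute (1/7).
Reached (1/7) = 1. Collecting the sign flips along the way, the symbol is +1.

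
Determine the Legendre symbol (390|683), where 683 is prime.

Euler's criterion: (390/683) ≡ 390^341 (mod 683).
390^2 ≡ 474 (mod 683)
390^4 ≡ 652 (mod 683)
390^8 ≡ 278 (mod 683)
390^16 ≡ 105 (mod 683)
390^32 ≡ 97 (mod 683)
390^64 ≡ 530 (mod 683)
390^128 ≡ 187 (mod 683)
390^256 ≡ 136 (mod 683)
390^341 = 390^(256+64+16+4+1) ≡ 682 (mod 683).
Result is 682 ≡ −1, so (390/683) = −1.

-1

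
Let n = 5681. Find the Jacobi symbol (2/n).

Pull out 2: since 5681 ≡ 1 (mod 8), (2/5681) = +1.
Reached (1/5681) = 1. Collecting the sign flips along the way, the symbol is +1.

1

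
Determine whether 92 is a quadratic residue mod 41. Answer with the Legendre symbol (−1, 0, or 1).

1

Euler's criterion: (92/41) ≡ 10^20 (mod 41).
10^2 ≡ 18 (mod 41)
10^4 ≡ 37 (mod 41)
10^8 ≡ 16 (mod 41)
10^16 ≡ 10 (mod 41)
10^20 = 10^(16+4) ≡ 1 (mod 41).
Result is 1, so (92/41) = 1.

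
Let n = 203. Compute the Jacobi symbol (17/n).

Reciprocity: 17 ≡ 1 and 203 ≡ 3 (mod 4), so (17/203) = +(203/17).
Reduce top mod 17: now compute (16/17).
Pull out 2^4: since 17 ≡ 1 (mod 8), (2/17) = +1, so (2/17)^4 = +1.
Reached (1/17) = 1. Collecting the sign flips along the way, the symbol is +1.

1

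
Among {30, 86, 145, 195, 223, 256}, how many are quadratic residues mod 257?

(30/257) = +1 → QR.
(86/257) = -1 → non-residue.
(145/257) = -1 → non-residue.
(195/257) = +1 → QR.
(223/257) = +1 → QR.
(256/257) = +1 → QR.
Total quadratic residues among the 6: 4.

4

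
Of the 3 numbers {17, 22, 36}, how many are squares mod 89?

(17/89) = +1 → QR.
(22/89) = +1 → QR.
(36/89) = +1 → QR.
Total quadratic residues among the 3: 3.

3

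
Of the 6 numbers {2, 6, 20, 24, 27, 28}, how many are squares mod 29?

(2/29) = -1 → non-residue.
(6/29) = +1 → QR.
(20/29) = +1 → QR.
(24/29) = +1 → QR.
(27/29) = -1 → non-residue.
(28/29) = +1 → QR.
Total quadratic residues among the 6: 4.

4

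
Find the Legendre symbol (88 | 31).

-1

First reduce: 88 ≡ 26 (mod 31).
Pull out 2: since 31 ≡ 7 (mod 8), (2/31) = +1.
Reciprocity: 13 ≡ 1 and 31 ≡ 3 (mod 4), so (13/31) = +(31/13).
Reduce top mod 13: now compute (5/13).
Reciprocity: 5 ≡ 1 and 13 ≡ 1 (mod 4), so (5/13) = +(13/5).
Reduce top mod 5: now compute (3/5).
Reciprocity: 3 ≡ 3 and 5 ≡ 1 (mod 4), so (3/5) = +(5/3).
Reduce top mod 3: now compute (2/3).
Pull out 2: since 3 ≡ 3 (mod 8), (2/3) = -1.
Reached (1/3) = 1. Collecting the sign flips along the way, the symbol is -1.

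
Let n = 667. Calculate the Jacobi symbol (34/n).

-1

Pull out 2: since 667 ≡ 3 (mod 8), (2/667) = -1.
Reciprocity: 17 ≡ 1 and 667 ≡ 3 (mod 4), so (17/667) = +(667/17).
Reduce top mod 17: now compute (4/17).
Pull out 2^2: since 17 ≡ 1 (mod 8), (2/17) = +1, so (2/17)^2 = +1.
Reached (1/17) = 1. Collecting the sign flips along the way, the symbol is -1.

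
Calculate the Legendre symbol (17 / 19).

Euler's criterion: (17/19) ≡ 17^9 (mod 19).
17^2 ≡ 4 (mod 19)
17^4 ≡ 16 (mod 19)
17^8 ≡ 9 (mod 19)
17^9 = 17^(8+1) ≡ 1 (mod 19).
Result is 1, so (17/19) = 1.

1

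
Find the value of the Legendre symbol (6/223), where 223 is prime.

Pull out 2: since 223 ≡ 7 (mod 8), (2/223) = +1.
Reciprocity: 3 ≡ 3 and 223 ≡ 3 (mod 4), so (3/223) = −(223/3).
Reduce top mod 3: now compute (1/3).
Reached (1/3) = 1. Collecting the sign flips along the way, the symbol is -1.

-1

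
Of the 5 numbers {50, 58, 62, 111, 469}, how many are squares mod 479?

(50/479) = +1 → QR.
(58/479) = -1 → non-residue.
(62/479) = -1 → non-residue.
(111/479) = -1 → non-residue.
(469/479) = -1 → non-residue.
Total quadratic residues among the 5: 1.

1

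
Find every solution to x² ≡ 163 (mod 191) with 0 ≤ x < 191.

78, 113

Since 191 ≡ 3 (mod 4), a square root of 163 is 163^((191+1)/4) = 163^48 mod 191.
Repeated squaring: 163^2≡20, 163^4≡18, 163^8≡133, 163^16≡117, 163^32≡128 (mod 191).
163^48 = 163^(32+16) ≡ 78 (mod 191).
Check: 78² = 6084 ≡ 163 (mod 191). The two roots are 78 and 113.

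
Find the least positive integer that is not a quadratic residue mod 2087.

5

(2/2087) = +1, so 2 is a residue.
(3/2087) = +1, so 3 is a residue.
(4/2087) = +1, so 4 is a residue.
(5/2087) = −1, so 5 is the smallest positive non-residue mod 2087.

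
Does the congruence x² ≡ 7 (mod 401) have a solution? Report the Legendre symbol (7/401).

1

Euler's criterion: (7/401) ≡ 7^200 (mod 401).
7^2 ≡ 49 (mod 401)
7^4 ≡ 396 (mod 401)
7^8 ≡ 25 (mod 401)
7^16 ≡ 224 (mod 401)
7^32 ≡ 51 (mod 401)
7^64 ≡ 195 (mod 401)
7^128 ≡ 331 (mod 401)
7^200 = 7^(128+64+8) ≡ 1 (mod 401).
Result is 1, so (7/401) = 1.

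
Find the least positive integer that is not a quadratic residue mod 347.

2

(2/347) = −1, so 2 is the smallest positive non-residue mod 347.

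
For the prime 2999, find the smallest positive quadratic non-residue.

17

(2/2999) = +1, so 2 is a residue.
(3/2999) = +1, so 3 is a residue.
(4/2999) = +1, so 4 is a residue.
(5/2999) = +1, so 5 is a residue.
(6/2999) = +1, so 6 is a residue.
(7/2999) = +1, so 7 is a residue.
(8/2999) = +1, so 8 is a residue.
(9/2999) = +1, so 9 is a residue.
(10/2999) = +1, so 10 is a residue.
(11/2999) = +1, so 11 is a residue.
(12/2999) = +1, so 12 is a residue.
(13/2999) = +1, so 13 is a residue.
(14/2999) = +1, so 14 is a residue.
(15/2999) = +1, so 15 is a residue.
(16/2999) = +1, so 16 is a residue.
(17/2999) = −1, so 17 is the smallest positive non-residue mod 2999.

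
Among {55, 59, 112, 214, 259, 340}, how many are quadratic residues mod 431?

3

(55/431) = +1 → QR.
(59/431) = +1 → QR.
(112/431) = -1 → non-residue.
(214/431) = -1 → non-residue.
(259/431) = +1 → QR.
(340/431) = -1 → non-residue.
Total quadratic residues among the 6: 3.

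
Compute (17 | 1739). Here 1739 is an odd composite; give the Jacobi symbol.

-1

Reciprocity: 17 ≡ 1 and 1739 ≡ 3 (mod 4), so (17/1739) = +(1739/17).
Reduce top mod 17: now compute (5/17).
Reciprocity: 5 ≡ 1 and 17 ≡ 1 (mod 4), so (5/17) = +(17/5).
Reduce top mod 5: now compute (2/5).
Pull out 2: since 5 ≡ 5 (mod 8), (2/5) = -1.
Reached (1/5) = 1. Collecting the sign flips along the way, the symbol is -1.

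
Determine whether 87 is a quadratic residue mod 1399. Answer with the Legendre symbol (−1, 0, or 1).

Reciprocity: 87 ≡ 3 and 1399 ≡ 3 (mod 4), so (87/1399) = −(1399/87).
Reduce top mod 87: now compute (7/87).
Reciprocity: 7 ≡ 3 and 87 ≡ 3 (mod 4), so (7/87) = −(87/7).
Reduce top mod 7: now compute (3/7).
Reciprocity: 3 ≡ 3 and 7 ≡ 3 (mod 4), so (3/7) = −(7/3).
Reduce top mod 3: now compute (1/3).
Reached (1/3) = 1. Collecting the sign flips along the way, the symbol is -1.

-1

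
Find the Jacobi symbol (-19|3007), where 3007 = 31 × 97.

1

First reduce: -19 ≡ 2988 (mod 3007).
Pull out 2^2: since 3007 ≡ 7 (mod 8), (2/3007) = +1, so (2/3007)^2 = +1.
Reciprocity: 747 ≡ 3 and 3007 ≡ 3 (mod 4), so (747/3007) = −(3007/747).
Reduce top mod 747: now compute (19/747).
Reciprocity: 19 ≡ 3 and 747 ≡ 3 (mod 4), so (19/747) = −(747/19).
Reduce top mod 19: now compute (6/19).
Pull out 2: since 19 ≡ 3 (mod 8), (2/19) = -1.
Reciprocity: 3 ≡ 3 and 19 ≡ 3 (mod 4), so (3/19) = −(19/3).
Reduce top mod 3: now compute (1/3).
Reached (1/3) = 1. Collecting the sign flips along the way, the symbol is +1.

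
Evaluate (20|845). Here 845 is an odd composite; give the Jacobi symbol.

Pull out 2^2: since 845 ≡ 5 (mod 8), (2/845) = -1, so (2/845)^2 = +1.
Reciprocity: 5 ≡ 1 and 845 ≡ 1 (mod 4), so (5/845) = +(845/5).
Reduce top mod 5: now compute (0/5).
Top reduces to 0: gcd > 1, so the symbol is 0.

0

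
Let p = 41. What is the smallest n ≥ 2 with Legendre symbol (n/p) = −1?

(2/41) = +1, so 2 is a residue.
(3/41) = −1, so 3 is the smallest positive non-residue mod 41.

3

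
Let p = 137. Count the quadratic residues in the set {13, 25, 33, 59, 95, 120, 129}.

(13/137) = -1 → non-residue.
(25/137) = +1 → QR.
(33/137) = -1 → non-residue.
(59/137) = +1 → QR.
(95/137) = -1 → non-residue.
(120/137) = +1 → QR.
(129/137) = +1 → QR.
Total quadratic residues among the 7: 4.

4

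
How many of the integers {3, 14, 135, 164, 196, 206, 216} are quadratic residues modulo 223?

(3/223) = -1 → non-residue.
(14/223) = +1 → QR.
(135/223) = +1 → QR.
(164/223) = +1 → QR.
(196/223) = +1 → QR.
(206/223) = -1 → non-residue.
(216/223) = -1 → non-residue.
Total quadratic residues among the 7: 4.

4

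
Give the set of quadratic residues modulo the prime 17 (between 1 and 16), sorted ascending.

1,2,4,8,9,13,15,16

Square k = 1,…,8 (k and 17−k give the same square):
1²=1, 2²=4, 3²=9, 4²=16, 5²≡8, 6²≡2, 7²≡15, 8²≡13 (mod 17).
So the quadratic residues mod 17 are {1, 2, 4, 8, 9, 13, 15, 16}.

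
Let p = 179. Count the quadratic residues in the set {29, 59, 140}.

(29/179) = +1 → QR.
(59/179) = +1 → QR.
(140/179) = -1 → non-residue.
Total quadratic residues among the 3: 2.

2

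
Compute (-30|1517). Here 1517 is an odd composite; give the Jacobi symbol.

First reduce: -30 ≡ 1487 (mod 1517).
Reciprocity: 1487 ≡ 3 and 1517 ≡ 1 (mod 4), so (1487/1517) = +(1517/1487).
Reduce top mod 1487: now compute (30/1487).
Pull out 2: since 1487 ≡ 7 (mod 8), (2/1487) = +1.
Reciprocity: 15 ≡ 3 and 1487 ≡ 3 (mod 4), so (15/1487) = −(1487/15).
Reduce top mod 15: now compute (2/15).
Pull out 2: since 15 ≡ 7 (mod 8), (2/15) = +1.
Reached (1/15) = 1. Collecting the sign flips along the way, the symbol is -1.

-1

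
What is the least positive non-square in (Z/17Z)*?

(2/17) = +1, so 2 is a residue.
(3/17) = −1, so 3 is the smallest positive non-residue mod 17.

3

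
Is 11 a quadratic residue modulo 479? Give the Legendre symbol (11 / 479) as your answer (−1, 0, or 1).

1

Euler's criterion: (11/479) ≡ 11^239 (mod 479).
11^2 ≡ 121 (mod 479)
11^4 ≡ 271 (mod 479)
11^8 ≡ 154 (mod 479)
11^16 ≡ 245 (mod 479)
11^32 ≡ 150 (mod 479)
11^64 ≡ 466 (mod 479)
11^128 ≡ 169 (mod 479)
11^239 = 11^(128+64+32+8+4+2+1) ≡ 1 (mod 479).
Result is 1, so (11/479) = 1.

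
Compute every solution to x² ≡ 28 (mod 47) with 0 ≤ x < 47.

13, 34

Since 47 ≡ 3 (mod 4), a square root of 28 is 28^((47+1)/4) = 28^12 mod 47.
Repeated squaring: 28^2≡32, 28^4≡37, 28^8≡6 (mod 47).
28^12 = 28^(8+4) ≡ 34 (mod 47).
Check: 34² = 1156 ≡ 28 (mod 47). The two roots are 13 and 34.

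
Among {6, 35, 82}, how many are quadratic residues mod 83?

(6/83) = -1 → non-residue.
(35/83) = -1 → non-residue.
(82/83) = -1 → non-residue.
Total quadratic residues among the 3: 0.

0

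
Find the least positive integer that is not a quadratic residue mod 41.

3

(2/41) = +1, so 2 is a residue.
(3/41) = −1, so 3 is the smallest positive non-residue mod 41.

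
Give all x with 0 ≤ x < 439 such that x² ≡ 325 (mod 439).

Since 439 ≡ 3 (mod 4), a square root of 325 is 325^((439+1)/4) = 325^110 mod 439.
Repeated squaring: 325^2≡265, 325^4≡424, 325^8≡225, 325^16≡140, 325^32≡284, 325^64≡319 (mod 439).
325^110 = 325^(64+32+8+4+2) ≡ 127 (mod 439).
Check: 127² = 16129 ≡ 325 (mod 439). The two roots are 127 and 312.

127, 312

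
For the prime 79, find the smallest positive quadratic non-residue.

3

(2/79) = +1, so 2 is a residue.
(3/79) = −1, so 3 is the smallest positive non-residue mod 79.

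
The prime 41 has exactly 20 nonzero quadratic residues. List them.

1, 2, 4, 5, 8, 9, 10, 16, 18, 20, 21, 23, 25, 31, 32, 33, 36, 37, 39, 40

Square k = 1,…,20 (k and 41−k give the same square):
1²=1, 2²=4, 3²=9, 4²=16, 5²=25, 6²=36, 7²≡8, 8²≡23, 9²≡40, 10²≡18, 11²≡39, 12²≡21, 13²≡5, 14²≡32, 15²≡20, 16²≡10, 17²≡2, 18²≡37, 19²≡33, 20²≡31 (mod 41).
So the quadratic residues mod 41 are {1, 2, 4, 5, 8, 9, 10, 16, 18, 20, 21, 23, 25, 31, 32, 33, 36, 37, 39, 40}.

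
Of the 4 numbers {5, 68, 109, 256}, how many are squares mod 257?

2

(5/257) = -1 → non-residue.
(68/257) = +1 → QR.
(109/257) = -1 → non-residue.
(256/257) = +1 → QR.
Total quadratic residues among the 4: 2.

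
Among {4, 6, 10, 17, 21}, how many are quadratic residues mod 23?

2

(4/23) = +1 → QR.
(6/23) = +1 → QR.
(10/23) = -1 → non-residue.
(17/23) = -1 → non-residue.
(21/23) = -1 → non-residue.
Total quadratic residues among the 5: 2.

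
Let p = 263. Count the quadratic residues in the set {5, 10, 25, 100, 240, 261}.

2

(5/263) = -1 → non-residue.
(10/263) = -1 → non-residue.
(25/263) = +1 → QR.
(100/263) = +1 → QR.
(240/263) = -1 → non-residue.
(261/263) = -1 → non-residue.
Total quadratic residues among the 6: 2.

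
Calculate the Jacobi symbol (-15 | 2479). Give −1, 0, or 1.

First reduce: -15 ≡ 2464 (mod 2479).
Pull out 2^5: since 2479 ≡ 7 (mod 8), (2/2479) = +1, so (2/2479)^5 = +1.
Reciprocity: 77 ≡ 1 and 2479 ≡ 3 (mod 4), so (77/2479) = +(2479/77).
Reduce top mod 77: now compute (15/77).
Reciprocity: 15 ≡ 3 and 77 ≡ 1 (mod 4), so (15/77) = +(77/15).
Reduce top mod 15: now compute (2/15).
Pull out 2: since 15 ≡ 7 (mod 8), (2/15) = +1.
Reached (1/15) = 1. Collecting the sign flips along the way, the symbol is +1.

1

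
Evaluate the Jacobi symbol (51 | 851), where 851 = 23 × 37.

Reciprocity: 51 ≡ 3 and 851 ≡ 3 (mod 4), so (51/851) = −(851/51).
Reduce top mod 51: now compute (35/51).
Reciprocity: 35 ≡ 3 and 51 ≡ 3 (mod 4), so (35/51) = −(51/35).
Reduce top mod 35: now compute (16/35).
Pull out 2^4: since 35 ≡ 3 (mod 8), (2/35) = -1, so (2/35)^4 = +1.
Reached (1/35) = 1. Collecting the sign flips along the way, the symbol is +1.

1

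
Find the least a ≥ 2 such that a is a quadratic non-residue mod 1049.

3

(2/1049) = +1, so 2 is a residue.
(3/1049) = −1, so 3 is the smallest positive non-residue mod 1049.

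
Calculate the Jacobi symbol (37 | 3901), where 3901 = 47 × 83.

Reciprocity: 37 ≡ 1 and 3901 ≡ 1 (mod 4), so (37/3901) = +(3901/37).
Reduce top mod 37: now compute (16/37).
Pull out 2^4: since 37 ≡ 5 (mod 8), (2/37) = -1, so (2/37)^4 = +1.
Reached (1/37) = 1. Collecting the sign flips along the way, the symbol is +1.

1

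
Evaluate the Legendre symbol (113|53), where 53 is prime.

1

Euler's criterion: (113/53) ≡ 7^26 (mod 53).
7^2 ≡ 49 (mod 53)
7^4 ≡ 16 (mod 53)
7^8 ≡ 44 (mod 53)
7^16 ≡ 28 (mod 53)
7^26 = 7^(16+8+2) ≡ 1 (mod 53).
Result is 1, so (113/53) = 1.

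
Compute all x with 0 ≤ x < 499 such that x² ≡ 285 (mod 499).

28, 471

Since 499 ≡ 3 (mod 4), a square root of 285 is 285^((499+1)/4) = 285^125 mod 499.
Repeated squaring: 285^2≡387, 285^4≡69, 285^8≡270, 285^16≡46, 285^32≡120, 285^64≡428 (mod 499).
285^125 = 285^(64+32+16+8+4+1) ≡ 471 (mod 499).
Check: 471² = 221841 ≡ 285 (mod 499). The two roots are 28 and 471.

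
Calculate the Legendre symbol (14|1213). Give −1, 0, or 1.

Pull out 2: since 1213 ≡ 5 (mod 8), (2/1213) = -1.
Reciprocity: 7 ≡ 3 and 1213 ≡ 1 (mod 4), so (7/1213) = +(1213/7).
Reduce top mod 7: now compute (2/7).
Pull out 2: since 7 ≡ 7 (mod 8), (2/7) = +1.
Reached (1/7) = 1. Collecting the sign flips along the way, the symbol is -1.

-1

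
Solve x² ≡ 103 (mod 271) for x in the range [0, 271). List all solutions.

Since 271 ≡ 3 (mod 4), a square root of 103 is 103^((271+1)/4) = 103^68 mod 271.
Repeated squaring: 103^2≡40, 103^4≡245, 103^8≡134, 103^16≡70, 103^32≡22, 103^64≡213 (mod 271).
103^68 = 103^(64+4) ≡ 153 (mod 271).
Check: 153² = 23409 ≡ 103 (mod 271). The two roots are 118 and 153.

118, 153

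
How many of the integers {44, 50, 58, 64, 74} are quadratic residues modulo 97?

(44/97) = +1 → QR.
(50/97) = +1 → QR.
(58/97) = -1 → non-residue.
(64/97) = +1 → QR.
(74/97) = -1 → non-residue.
Total quadratic residues among the 5: 3.

3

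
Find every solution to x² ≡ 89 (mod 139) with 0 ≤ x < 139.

28, 111

Since 139 ≡ 3 (mod 4), a square root of 89 is 89^((139+1)/4) = 89^35 mod 139.
Repeated squaring: 89^2≡137, 89^4≡4, 89^8≡16, 89^16≡117, 89^32≡67 (mod 139).
89^35 = 89^(32+2+1) ≡ 28 (mod 139).
Check: 28² = 784 ≡ 89 (mod 139). The two roots are 28 and 111.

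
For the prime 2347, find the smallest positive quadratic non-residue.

2

(2/2347) = −1, so 2 is the smallest positive non-residue mod 2347.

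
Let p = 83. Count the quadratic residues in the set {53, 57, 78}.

(53/83) = -1 → non-residue.
(57/83) = -1 → non-residue.
(78/83) = +1 → QR.
Total quadratic residues among the 3: 1.

1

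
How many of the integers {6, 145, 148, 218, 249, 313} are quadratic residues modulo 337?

(6/337) = +1 → QR.
(145/337) = +1 → QR.
(148/337) = +1 → QR.
(218/337) = -1 → non-residue.
(249/337) = -1 → non-residue.
(313/337) = +1 → QR.
Total quadratic residues among the 6: 4.

4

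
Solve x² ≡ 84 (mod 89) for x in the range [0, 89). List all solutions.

23, 66

89 ≡ 1 (mod 4), so we find a root by search.
Trying successive values, 23² = 529 ≡ 84 (mod 89). The other root is 89 − 23 = 66.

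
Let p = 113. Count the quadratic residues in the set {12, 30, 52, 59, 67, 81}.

3

(12/113) = -1 → non-residue.
(30/113) = +1 → QR.
(52/113) = +1 → QR.
(59/113) = -1 → non-residue.
(67/113) = -1 → non-residue.
(81/113) = +1 → QR.
Total quadratic residues among the 6: 3.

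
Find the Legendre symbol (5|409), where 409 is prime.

1

Euler's criterion: (5/409) ≡ 5^204 (mod 409).
5^2 ≡ 25 (mod 409)
5^4 ≡ 216 (mod 409)
5^8 ≡ 30 (mod 409)
5^16 ≡ 82 (mod 409)
5^32 ≡ 180 (mod 409)
5^64 ≡ 89 (mod 409)
5^128 ≡ 150 (mod 409)
5^204 = 5^(128+64+8+4) ≡ 1 (mod 409).
Result is 1, so (5/409) = 1.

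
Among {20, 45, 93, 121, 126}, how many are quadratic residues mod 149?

3

(20/149) = +1 → QR.
(45/149) = +1 → QR.
(93/149) = -1 → non-residue.
(121/149) = +1 → QR.
(126/149) = -1 → non-residue.
Total quadratic residues among the 5: 3.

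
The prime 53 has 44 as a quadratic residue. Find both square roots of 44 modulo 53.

16, 37

53 ≡ 1 (mod 4), so we find a root by search.
Trying successive values, 16² = 256 ≡ 44 (mod 53). The other root is 53 − 16 = 37.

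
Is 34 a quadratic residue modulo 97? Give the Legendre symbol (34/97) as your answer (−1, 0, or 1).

-1

Euler's criterion: (34/97) ≡ 34^48 (mod 97).
34^2 ≡ 89 (mod 97)
34^4 ≡ 64 (mod 97)
34^8 ≡ 22 (mod 97)
34^16 ≡ 96 (mod 97)
34^32 ≡ 1 (mod 97)
34^48 = 34^(32+16) ≡ 96 (mod 97).
Result is 96 ≡ −1, so (34/97) = −1.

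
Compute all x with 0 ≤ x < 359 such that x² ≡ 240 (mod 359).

Since 359 ≡ 3 (mod 4), a square root of 240 is 240^((359+1)/4) = 240^90 mod 359.
Repeated squaring: 240^2≡160, 240^4≡111, 240^8≡115, 240^16≡301, 240^32≡133, 240^64≡98 (mod 359).
240^90 = 240^(64+16+8+2) ≡ 75 (mod 359).
Check: 75² = 5625 ≡ 240 (mod 359). The two roots are 75 and 284.

75, 284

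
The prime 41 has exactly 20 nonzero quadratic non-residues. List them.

3, 6, 7, 11, 12, 13, 14, 15, 17, 19, 22, 24, 26, 27, 28, 29, 30, 34, 35, 38

Square k = 1,…,20 (k and 41−k give the same square):
1²=1, 2²=4, 3²=9, 4²=16, 5²=25, 6²=36, 7²≡8, 8²≡23, 9²≡40, 10²≡18, 11²≡39, 12²≡21, 13²≡5, 14²≡32, 15²≡20, 16²≡10, 17²≡2, 18²≡37, 19²≡33, 20²≡31 (mod 41).
The residues are {1, 2, 4, 5, 8, 9, 10, 16, 18, 20, 21, 23, 25, 31, 32, 33, 36, 37, 39, 40}; the non-residues are the remaining 20 nonzero classes.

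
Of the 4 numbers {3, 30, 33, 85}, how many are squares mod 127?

1

(3/127) = -1 → non-residue.
(30/127) = +1 → QR.
(33/127) = -1 → non-residue.
(85/127) = -1 → non-residue.
Total quadratic residues among the 4: 1.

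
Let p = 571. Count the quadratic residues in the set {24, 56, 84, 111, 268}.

3

(24/571) = +1 → QR.
(56/571) = +1 → QR.
(84/571) = +1 → QR.
(111/571) = -1 → non-residue.
(268/571) = -1 → non-residue.
Total quadratic residues among the 5: 3.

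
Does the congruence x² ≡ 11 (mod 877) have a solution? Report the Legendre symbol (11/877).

-1

Reciprocity: 11 ≡ 3 and 877 ≡ 1 (mod 4), so (11/877) = +(877/11).
Reduce top mod 11: now compute (8/11).
Pull out 2^3: since 11 ≡ 3 (mod 8), (2/11) = -1, so (2/11)^3 = -1.
Reached (1/11) = 1. Collecting the sign flips along the way, the symbol is -1.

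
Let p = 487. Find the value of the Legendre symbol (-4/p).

-1

First reduce: -4 ≡ 483 (mod 487).
Reciprocity: 483 ≡ 3 and 487 ≡ 3 (mod 4), so (483/487) = −(487/483).
Reduce top mod 483: now compute (4/483).
Pull out 2^2: since 483 ≡ 3 (mod 8), (2/483) = -1, so (2/483)^2 = +1.
Reached (1/483) = 1. Collecting the sign flips along the way, the symbol is -1.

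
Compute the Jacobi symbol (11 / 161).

Reciprocity: 11 ≡ 3 and 161 ≡ 1 (mod 4), so (11/161) = +(161/11).
Reduce top mod 11: now compute (7/11).
Reciprocity: 7 ≡ 3 and 11 ≡ 3 (mod 4), so (7/11) = −(11/7).
Reduce top mod 7: now compute (4/7).
Pull out 2^2: since 7 ≡ 7 (mod 8), (2/7) = +1, so (2/7)^2 = +1.
Reached (1/7) = 1. Collecting the sign flips along the way, the symbol is -1.

-1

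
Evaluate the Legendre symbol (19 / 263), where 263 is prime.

Reciprocity: 19 ≡ 3 and 263 ≡ 3 (mod 4), so (19/263) = −(263/19).
Reduce top mod 19: now compute (16/19).
Pull out 2^4: since 19 ≡ 3 (mod 8), (2/19) = -1, so (2/19)^4 = +1.
Reached (1/19) = 1. Collecting the sign flips along the way, the symbol is -1.

-1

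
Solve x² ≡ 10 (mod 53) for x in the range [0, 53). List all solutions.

13, 40

53 ≡ 1 (mod 4), so we find a root by search.
Trying successive values, 13² = 169 ≡ 10 (mod 53). The other root is 53 − 13 = 40.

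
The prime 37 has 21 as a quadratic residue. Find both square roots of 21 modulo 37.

37 ≡ 1 (mod 4), so we find a root by search.
Trying successive values, 13² = 169 ≡ 21 (mod 37). The other root is 37 − 13 = 24.

13, 24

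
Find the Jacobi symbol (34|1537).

Pull out 2: since 1537 ≡ 1 (mod 8), (2/1537) = +1.
Reciprocity: 17 ≡ 1 and 1537 ≡ 1 (mod 4), so (17/1537) = +(1537/17).
Reduce top mod 17: now compute (7/17).
Reciprocity: 7 ≡ 3 and 17 ≡ 1 (mod 4), so (7/17) = +(17/7).
Reduce top mod 7: now compute (3/7).
Reciprocity: 3 ≡ 3 and 7 ≡ 3 (mod 4), so (3/7) = −(7/3).
Reduce top mod 3: now compute (1/3).
Reached (1/3) = 1. Collecting the sign flips along the way, the symbol is -1.

-1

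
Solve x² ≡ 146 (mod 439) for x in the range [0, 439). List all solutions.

32, 407

Since 439 ≡ 3 (mod 4), a square root of 146 is 146^((439+1)/4) = 146^110 mod 439.
Repeated squaring: 146^2≡244, 146^4≡271, 146^8≡128, 146^16≡141, 146^32≡126, 146^64≡72 (mod 439).
146^110 = 146^(64+32+8+4+2) ≡ 32 (mod 439).
Check: 32² = 1024 ≡ 146 (mod 439). The two roots are 32 and 407.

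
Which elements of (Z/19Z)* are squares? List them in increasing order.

1,4,5,6,7,9,11,16,17

Square k = 1,…,9 (k and 19−k give the same square):
1²=1, 2²=4, 3²=9, 4²=16, 5²≡6, 6²≡17, 7²≡11, 8²≡7, 9²≡5 (mod 19).
So the quadratic residues mod 19 are {1, 4, 5, 6, 7, 9, 11, 16, 17}.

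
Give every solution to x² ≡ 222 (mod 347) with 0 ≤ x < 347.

48, 299

Since 347 ≡ 3 (mod 4), a square root of 222 is 222^((347+1)/4) = 222^87 mod 347.
Repeated squaring: 222^2≡10, 222^4≡100, 222^8≡284, 222^16≡152, 222^32≡202, 222^64≡205 (mod 347).
222^87 = 222^(64+16+4+2+1) ≡ 48 (mod 347).
Check: 48² = 2304 ≡ 222 (mod 347). The two roots are 48 and 299.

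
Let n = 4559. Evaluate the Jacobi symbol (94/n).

0

Pull out 2: since 4559 ≡ 7 (mod 8), (2/4559) = +1.
Reciprocity: 47 ≡ 3 and 4559 ≡ 3 (mod 4), so (47/4559) = −(4559/47).
Reduce top mod 47: now compute (0/47).
Top reduces to 0: gcd > 1, so the symbol is 0.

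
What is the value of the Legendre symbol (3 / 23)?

1

Reciprocity: 3 ≡ 3 and 23 ≡ 3 (mod 4), so (3/23) = −(23/3).
Reduce top mod 3: now compute (2/3).
Pull out 2: since 3 ≡ 3 (mod 8), (2/3) = -1.
Reached (1/3) = 1. Collecting the sign flips along the way, the symbol is +1.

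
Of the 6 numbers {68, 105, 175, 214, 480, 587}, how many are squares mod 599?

2

(68/599) = +1 → QR.
(105/599) = -1 → non-residue.
(175/599) = -1 → non-residue.
(214/599) = -1 → non-residue.
(480/599) = +1 → QR.
(587/599) = -1 → non-residue.
Total quadratic residues among the 6: 2.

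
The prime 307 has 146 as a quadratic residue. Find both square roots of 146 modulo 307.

Since 307 ≡ 3 (mod 4), a square root of 146 is 146^((307+1)/4) = 146^77 mod 307.
Repeated squaring: 146^2≡133, 146^4≡190, 146^8≡181, 146^16≡219, 146^32≡69, 146^64≡156 (mod 307).
146^77 = 146^(64+8+4+1) ≡ 41 (mod 307).
Check: 41² = 1681 ≡ 146 (mod 307). The two roots are 41 and 266.

41, 266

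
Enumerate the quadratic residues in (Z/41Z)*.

Square k = 1,…,20 (k and 41−k give the same square):
1²=1, 2²=4, 3²=9, 4²=16, 5²=25, 6²=36, 7²≡8, 8²≡23, 9²≡40, 10²≡18, 11²≡39, 12²≡21, 13²≡5, 14²≡32, 15²≡20, 16²≡10, 17²≡2, 18²≡37, 19²≡33, 20²≡31 (mod 41).
So the quadratic residues mod 41 are {1, 2, 4, 5, 8, 9, 10, 16, 18, 20, 21, 23, 25, 31, 32, 33, 36, 37, 39, 40}.

1,2,4,5,8,9,10,16,18,20,21,23,25,31,32,33,36,37,39,40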